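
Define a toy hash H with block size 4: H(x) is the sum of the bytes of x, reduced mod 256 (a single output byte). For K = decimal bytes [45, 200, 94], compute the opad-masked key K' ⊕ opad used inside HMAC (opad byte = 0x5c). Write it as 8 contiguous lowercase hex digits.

Key decimal bytes [45, 200, 94] = 2d c8 5e is 3 bytes ≤ B = 4; zero-pad to 4 bytes: K' = 2d c8 5e 00.
XOR each byte with 0x5c: 2d⊕5c=71, c8⊕5c=94, 5e⊕5c=02, 00⊕5c=5c.

7194025c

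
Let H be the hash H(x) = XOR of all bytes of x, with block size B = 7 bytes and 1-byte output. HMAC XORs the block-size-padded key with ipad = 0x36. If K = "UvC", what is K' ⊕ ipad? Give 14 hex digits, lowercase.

Key "UvC" = 55 76 43 is 3 bytes ≤ B = 7; zero-pad to 7 bytes: K' = 55 76 43 00 00 00 00.
XOR each byte with 0x36: 55⊕36=63, 76⊕36=40, 43⊕36=75, 00⊕36=36, 00⊕36=36, 00⊕36=36, 00⊕36=36.

63407536363636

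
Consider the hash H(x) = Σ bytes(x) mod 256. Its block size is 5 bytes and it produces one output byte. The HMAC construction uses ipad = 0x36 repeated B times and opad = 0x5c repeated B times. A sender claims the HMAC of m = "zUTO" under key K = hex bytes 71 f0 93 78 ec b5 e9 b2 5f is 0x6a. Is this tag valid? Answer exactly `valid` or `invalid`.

Key hex bytes 71 f0 93 78 ec b5 e9 b2 5f is 9 bytes > B = 5, so hash it first: H(key) = 07, then zero-pad to 5 bytes: K' = 07 00 00 00 00.
K' ⊕ ipad = 31 36 36 36 36; K' ⊕ opad = 5b 5c 5c 5c 5c.
Inner hash: sum = 49+54+54+54+54+122+85+84+79 = 635; mod 256 = 123 → 7b.
Outer hash (recomputed tag): sum = 91+92+92+92+92+123 = 582; mod 256 = 70 → 46.
Recomputed tag = 46; claimed = 6a → mismatch.

invalid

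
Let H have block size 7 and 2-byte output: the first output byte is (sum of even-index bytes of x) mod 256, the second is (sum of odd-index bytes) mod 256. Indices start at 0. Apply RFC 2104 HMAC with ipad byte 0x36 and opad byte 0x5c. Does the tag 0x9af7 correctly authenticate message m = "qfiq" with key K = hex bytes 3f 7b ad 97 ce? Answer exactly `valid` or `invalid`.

Key hex bytes 3f 7b ad 97 ce is 5 bytes ≤ B = 7; zero-pad to 7 bytes: K' = 3f 7b ad 97 ce 00 00.
K' ⊕ ipad = 09 4d 9b a1 f8 36 36; K' ⊕ opad = 63 27 f1 cb 92 5c 5c.
Inner hash: even-index sum = 681 mod 256 = 169; odd-index sum = 510 mod 256 = 254 → a9 fe.
Outer hash (recomputed tag): even-index sum = 832 mod 256 = 64; odd-index sum = 503 mod 256 = 247 → 40 f7.
Recomputed tag = 40f7; claimed = 9af7 → mismatch.

invalid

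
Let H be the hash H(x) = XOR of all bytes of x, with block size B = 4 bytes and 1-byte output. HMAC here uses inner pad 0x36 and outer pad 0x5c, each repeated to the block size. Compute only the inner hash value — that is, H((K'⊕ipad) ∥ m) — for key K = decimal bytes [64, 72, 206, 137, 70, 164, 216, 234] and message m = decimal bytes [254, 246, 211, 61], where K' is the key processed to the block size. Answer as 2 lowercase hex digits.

Key decimal bytes [64, 72, 206, 137, 70, 164, 216, 234] = 40 48 ce 89 46 a4 d8 ea is 8 bytes > B = 4, so hash it first: H(key) = 9f, then zero-pad to 4 bytes: K' = 9f 00 00 00.
K' ⊕ ipad = a9 36 36 36.
Inner input = a9 36 36 36 ∥ fe f6 d3 3d.
Inner hash: XOR a9⊕36⊕36⊕36⊕fe⊕f6⊕d3⊕3d = 79.

79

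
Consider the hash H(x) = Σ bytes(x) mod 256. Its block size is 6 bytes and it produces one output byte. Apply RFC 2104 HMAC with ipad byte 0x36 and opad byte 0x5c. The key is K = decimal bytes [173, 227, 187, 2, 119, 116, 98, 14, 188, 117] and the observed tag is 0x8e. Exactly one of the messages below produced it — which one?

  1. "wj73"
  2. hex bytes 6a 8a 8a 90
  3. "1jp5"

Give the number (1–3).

Key decimal bytes [173, 227, 187, 2, 119, 116, 98, 14, 188, 117] = ad e3 bb 02 77 74 62 0e bc 75 is 10 bytes > B = 6, so hash it first: H(key) = d9, then zero-pad to 6 bytes: K' = d9 00 00 00 00 00.
K' ⊕ ipad = ef 36 36 36 36 36; K' ⊕ opad = 85 5c 5c 5c 5c 5c.
m1: inner = H(ef 36 36 36 36 36 77 6a 37 33) = 48; tag = H(85 5c 5c 5c 5c 5c 48) = 99
m2: inner = H(ef 36 36 36 36 36 6a 8a 8a 90) = 0b; tag = H(85 5c 5c 5c 5c 5c 0b) = 5c
m3: inner = H(ef 36 36 36 36 36 31 6a 70 35) = 3d; tag = H(85 5c 5c 5c 5c 5c 3d) = 8e ← matches

3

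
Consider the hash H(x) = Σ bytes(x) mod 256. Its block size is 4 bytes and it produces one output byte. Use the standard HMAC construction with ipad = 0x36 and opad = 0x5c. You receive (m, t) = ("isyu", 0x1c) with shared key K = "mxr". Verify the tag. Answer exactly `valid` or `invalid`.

Key "mxr" = 6d 78 72 is 3 bytes ≤ B = 4; zero-pad to 4 bytes: K' = 6d 78 72 00.
K' ⊕ ipad = 5b 4e 44 36; K' ⊕ opad = 31 24 2e 5c.
Inner hash: sum = 91+78+68+54+105+115+121+117 = 749; mod 256 = 237 → ed.
Outer hash (recomputed tag): sum = 49+36+46+92+237 = 460; mod 256 = 204 → cc.
Recomputed tag = cc; claimed = 1c → mismatch.

invalid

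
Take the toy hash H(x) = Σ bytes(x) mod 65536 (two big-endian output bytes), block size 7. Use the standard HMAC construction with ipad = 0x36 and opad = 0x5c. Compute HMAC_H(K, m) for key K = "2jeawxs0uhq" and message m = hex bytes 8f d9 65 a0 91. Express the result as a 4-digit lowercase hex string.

Key "2jeawxs0uhq" = 32 6a 65 61 77 78 73 30 75 68 71 is 11 bytes > B = 7, so hash it first: H(key) = 04 42, then zero-pad to 7 bytes: K' = 04 42 00 00 00 00 00.
K' ⊕ ipad = 32 74 36 36 36 36 36.  K' ⊕ opad = 58 1e 5c 5c 5c 5c 5c.
Inner input = (K'⊕ipad) ∥ m = 32 74 36 36 36 36 36 ∥ 8f d9 65 a0 91.
Inner hash: sum = 50+116+54+54+54+54+54+143+217+101+160+145 = 1202 → 04 b2.
Outer input = (K'⊕opad) ∥ inner = 58 1e 5c 5c 5c 5c 5c ∥ 04 b2.
Outer hash (tag): sum = 88+30+92+92+92+92+92+4+178 = 760 → 02 f8.

02f8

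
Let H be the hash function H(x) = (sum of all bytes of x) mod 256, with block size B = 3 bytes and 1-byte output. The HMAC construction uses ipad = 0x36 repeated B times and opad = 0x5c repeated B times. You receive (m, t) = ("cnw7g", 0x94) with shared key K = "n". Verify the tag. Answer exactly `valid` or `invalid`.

Key "n" = 6e is 1 byte ≤ B = 3; zero-pad to 3 bytes: K' = 6e 00 00.
K' ⊕ ipad = 58 36 36; K' ⊕ opad = 32 5c 5c.
Inner hash: sum = 88+54+54+99+110+119+55+103 = 682; mod 256 = 170 → aa.
Outer hash (recomputed tag): sum = 50+92+92+170 = 404; mod 256 = 148 → 94.
Recomputed tag = 94; claimed = 94 → match.

valid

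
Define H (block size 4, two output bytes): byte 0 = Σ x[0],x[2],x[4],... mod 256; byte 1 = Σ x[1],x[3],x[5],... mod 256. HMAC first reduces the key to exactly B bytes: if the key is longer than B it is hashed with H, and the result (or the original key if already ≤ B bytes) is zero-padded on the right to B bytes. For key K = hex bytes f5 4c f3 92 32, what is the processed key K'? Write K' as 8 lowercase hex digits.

1ade0000

|K| = 5 > B = 4, so first hash the key.
H(K): even-index sum = 538 mod 256 = 26; odd-index sum = 222 mod 256 = 222 → 1a de.
Zero-pad H(K) = 1a de to 4 bytes: K' = 1a de 00 00.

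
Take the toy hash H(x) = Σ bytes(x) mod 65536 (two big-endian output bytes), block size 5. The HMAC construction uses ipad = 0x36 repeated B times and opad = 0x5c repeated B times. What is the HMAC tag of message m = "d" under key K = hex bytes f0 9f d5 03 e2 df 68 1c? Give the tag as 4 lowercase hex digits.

Key hex bytes f0 9f d5 03 e2 df 68 1c is 8 bytes > B = 5, so hash it first: H(key) = 04 ac, then zero-pad to 5 bytes: K' = 04 ac 00 00 00.
K' ⊕ ipad = 32 9a 36 36 36.  K' ⊕ opad = 58 f0 5c 5c 5c.
Inner input = (K'⊕ipad) ∥ m = 32 9a 36 36 36 ∥ 64.
Inner hash: sum = 50+154+54+54+54+100 = 466 → 01 d2.
Outer input = (K'⊕opad) ∥ inner = 58 f0 5c 5c 5c ∥ 01 d2.
Outer hash (tag): sum = 88+240+92+92+92+1+210 = 815 → 03 2f.

032f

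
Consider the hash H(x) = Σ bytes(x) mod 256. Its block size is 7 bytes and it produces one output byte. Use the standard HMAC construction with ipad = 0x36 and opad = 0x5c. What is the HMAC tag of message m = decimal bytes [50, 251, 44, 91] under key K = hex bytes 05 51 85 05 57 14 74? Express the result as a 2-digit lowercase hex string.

0c

Key hex bytes 05 51 85 05 57 14 74 is exactly B = 7 bytes: K' = 05 51 85 05 57 14 74.
K' ⊕ ipad = 33 67 b3 33 61 22 42.  K' ⊕ opad = 59 0d d9 59 0b 48 28.
Inner input = (K'⊕ipad) ∥ m = 33 67 b3 33 61 22 42 ∥ 32 fb 2c 5b.
Inner hash: sum = 51+103+179+51+97+34+66+50+251+44+91 = 1017; mod 256 = 249 → f9.
Outer input = (K'⊕opad) ∥ inner = 59 0d d9 59 0b 48 28 ∥ f9.
Outer hash (tag): sum = 89+13+217+89+11+72+40+249 = 780; mod 256 = 12 → 0c.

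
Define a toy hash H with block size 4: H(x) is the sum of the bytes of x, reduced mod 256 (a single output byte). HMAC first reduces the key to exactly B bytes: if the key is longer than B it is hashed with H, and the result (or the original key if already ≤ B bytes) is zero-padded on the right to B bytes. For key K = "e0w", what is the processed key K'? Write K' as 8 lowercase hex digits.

65307700

Key "e0w" = 65 30 77 is 3 bytes ≤ B = 4; zero-pad to 4 bytes: K' = 65 30 77 00.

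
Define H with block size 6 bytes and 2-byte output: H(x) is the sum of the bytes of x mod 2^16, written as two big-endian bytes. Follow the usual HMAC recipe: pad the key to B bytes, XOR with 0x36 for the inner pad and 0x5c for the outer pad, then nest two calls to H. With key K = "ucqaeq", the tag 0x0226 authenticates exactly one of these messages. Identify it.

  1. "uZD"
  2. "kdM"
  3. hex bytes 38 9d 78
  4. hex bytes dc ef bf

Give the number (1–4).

Key "ucqaeq" = 75 63 71 61 65 71 is exactly B = 6 bytes: K' = 75 63 71 61 65 71.
K' ⊕ ipad = 43 55 47 57 53 47; K' ⊕ opad = 29 3f 2d 3d 39 2d.
m1: inner = H(43 55 47 57 53 47 75 5a 44) = 02 e3; tag = H(29 3f 2d 3d 39 2d 02 e3) = 021d
m2: inner = H(43 55 47 57 53 47 6b 64 4d) = 02 ec; tag = H(29 3f 2d 3d 39 2d 02 ec) = 0226 ← matches
m3: inner = H(43 55 47 57 53 47 38 9d 78) = 03 1d; tag = H(29 3f 2d 3d 39 2d 03 1d) = 0158
m4: inner = H(43 55 47 57 53 47 dc ef bf) = 04 5a; tag = H(29 3f 2d 3d 39 2d 04 5a) = 0196

2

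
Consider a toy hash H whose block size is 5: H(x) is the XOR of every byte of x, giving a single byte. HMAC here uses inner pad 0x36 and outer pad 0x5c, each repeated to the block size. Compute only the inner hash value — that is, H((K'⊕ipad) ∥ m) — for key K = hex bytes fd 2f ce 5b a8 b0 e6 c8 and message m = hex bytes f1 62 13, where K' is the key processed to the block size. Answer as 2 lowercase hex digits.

Key hex bytes fd 2f ce 5b a8 b0 e6 c8 is 8 bytes > B = 5, so hash it first: H(key) = 71, then zero-pad to 5 bytes: K' = 71 00 00 00 00.
K' ⊕ ipad = 47 36 36 36 36.
Inner input = 47 36 36 36 36 ∥ f1 62 13.
Inner hash: XOR 47⊕36⊕36⊕36⊕36⊕f1⊕62⊕13 = c7.

c7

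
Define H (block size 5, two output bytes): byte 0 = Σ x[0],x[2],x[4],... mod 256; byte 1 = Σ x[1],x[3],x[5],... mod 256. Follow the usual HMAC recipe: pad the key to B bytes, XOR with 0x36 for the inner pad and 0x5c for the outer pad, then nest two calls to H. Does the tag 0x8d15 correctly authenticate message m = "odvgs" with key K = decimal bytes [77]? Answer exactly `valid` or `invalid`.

Key decimal bytes [77] = 4d is 1 byte ≤ B = 5; zero-pad to 5 bytes: K' = 4d 00 00 00 00.
K' ⊕ ipad = 7b 36 36 36 36; K' ⊕ opad = 11 5c 5c 5c 5c.
Inner hash: even-index sum = 434 mod 256 = 178; odd-index sum = 452 mod 256 = 196 → b2 c4.
Outer hash (recomputed tag): even-index sum = 397 mod 256 = 141; odd-index sum = 362 mod 256 = 106 → 8d 6a.
Recomputed tag = 8d6a; claimed = 8d15 → mismatch.

invalid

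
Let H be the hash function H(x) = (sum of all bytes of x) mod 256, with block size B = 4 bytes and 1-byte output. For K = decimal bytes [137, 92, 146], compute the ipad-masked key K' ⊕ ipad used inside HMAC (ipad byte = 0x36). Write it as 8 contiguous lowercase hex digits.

Key decimal bytes [137, 92, 146] = 89 5c 92 is 3 bytes ≤ B = 4; zero-pad to 4 bytes: K' = 89 5c 92 00.
XOR each byte with 0x36: 89⊕36=bf, 5c⊕36=6a, 92⊕36=a4, 00⊕36=36.

bf6aa436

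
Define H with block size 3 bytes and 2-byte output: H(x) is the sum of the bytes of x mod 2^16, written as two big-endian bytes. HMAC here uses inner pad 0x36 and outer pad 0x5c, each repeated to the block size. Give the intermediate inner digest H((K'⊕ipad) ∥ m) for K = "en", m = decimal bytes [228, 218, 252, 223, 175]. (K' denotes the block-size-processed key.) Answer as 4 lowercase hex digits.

0529

Key "en" = 65 6e is 2 bytes ≤ B = 3; zero-pad to 3 bytes: K' = 65 6e 00.
K' ⊕ ipad = 53 58 36.
Inner input = 53 58 36 ∥ e4 da fc df af.
Inner hash: sum = 83+88+54+228+218+252+223+175 = 1321 → 05 29.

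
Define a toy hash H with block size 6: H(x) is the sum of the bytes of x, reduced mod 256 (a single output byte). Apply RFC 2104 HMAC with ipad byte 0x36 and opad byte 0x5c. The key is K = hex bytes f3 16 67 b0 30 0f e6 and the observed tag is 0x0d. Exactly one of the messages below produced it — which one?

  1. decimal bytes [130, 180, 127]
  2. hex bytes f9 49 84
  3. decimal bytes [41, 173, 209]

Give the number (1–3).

3

Key hex bytes f3 16 67 b0 30 0f e6 is 7 bytes > B = 6, so hash it first: H(key) = 45, then zero-pad to 6 bytes: K' = 45 00 00 00 00 00.
K' ⊕ ipad = 73 36 36 36 36 36; K' ⊕ opad = 19 5c 5c 5c 5c 5c.
m1: inner = H(73 36 36 36 36 36 82 b4 7f) = 36; tag = H(19 5c 5c 5c 5c 5c 36) = 1b
m2: inner = H(73 36 36 36 36 36 f9 49 84) = 47; tag = H(19 5c 5c 5c 5c 5c 47) = 2c
m3: inner = H(73 36 36 36 36 36 29 ad d1) = 28; tag = H(19 5c 5c 5c 5c 5c 28) = 0d ← matches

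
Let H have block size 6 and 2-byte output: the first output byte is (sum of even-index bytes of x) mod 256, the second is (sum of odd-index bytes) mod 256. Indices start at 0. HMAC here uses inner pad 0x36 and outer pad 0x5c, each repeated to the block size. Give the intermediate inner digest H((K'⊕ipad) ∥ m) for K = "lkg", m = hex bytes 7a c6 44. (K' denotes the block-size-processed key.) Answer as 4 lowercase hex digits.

9f8f

Key "lkg" = 6c 6b 67 is 3 bytes ≤ B = 6; zero-pad to 6 bytes: K' = 6c 6b 67 00 00 00.
K' ⊕ ipad = 5a 5d 51 36 36 36.
Inner input = 5a 5d 51 36 36 36 ∥ 7a c6 44.
Inner hash: even-index sum = 415 mod 256 = 159; odd-index sum = 399 mod 256 = 143 → 9f 8f.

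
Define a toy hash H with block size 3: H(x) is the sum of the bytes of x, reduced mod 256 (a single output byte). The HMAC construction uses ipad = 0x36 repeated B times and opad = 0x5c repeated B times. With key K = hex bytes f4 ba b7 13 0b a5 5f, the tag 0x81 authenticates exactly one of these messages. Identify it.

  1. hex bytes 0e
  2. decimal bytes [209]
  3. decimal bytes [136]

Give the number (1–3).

2

Key hex bytes f4 ba b7 13 0b a5 5f is 7 bytes > B = 3, so hash it first: H(key) = 87, then zero-pad to 3 bytes: K' = 87 00 00.
K' ⊕ ipad = b1 36 36; K' ⊕ opad = db 5c 5c.
m1: inner = H(b1 36 36 0e) = 2b; tag = H(db 5c 5c 2b) = be
m2: inner = H(b1 36 36 d1) = ee; tag = H(db 5c 5c ee) = 81 ← matches
m3: inner = H(b1 36 36 88) = a5; tag = H(db 5c 5c a5) = 38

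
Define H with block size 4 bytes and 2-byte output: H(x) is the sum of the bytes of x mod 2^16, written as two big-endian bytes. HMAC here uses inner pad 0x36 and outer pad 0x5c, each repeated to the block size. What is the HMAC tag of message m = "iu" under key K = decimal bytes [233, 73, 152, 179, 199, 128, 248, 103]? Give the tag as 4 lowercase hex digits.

0223

Key decimal bytes [233, 73, 152, 179, 199, 128, 248, 103] = e9 49 98 b3 c7 80 f8 67 is 8 bytes > B = 4, so hash it first: H(key) = 05 23, then zero-pad to 4 bytes: K' = 05 23 00 00.
K' ⊕ ipad = 33 15 36 36.  K' ⊕ opad = 59 7f 5c 5c.
Inner input = (K'⊕ipad) ∥ m = 33 15 36 36 ∥ 69 75.
Inner hash: sum = 51+21+54+54+105+117 = 402 → 01 92.
Outer input = (K'⊕opad) ∥ inner = 59 7f 5c 5c ∥ 01 92.
Outer hash (tag): sum = 89+127+92+92+1+146 = 547 → 02 23.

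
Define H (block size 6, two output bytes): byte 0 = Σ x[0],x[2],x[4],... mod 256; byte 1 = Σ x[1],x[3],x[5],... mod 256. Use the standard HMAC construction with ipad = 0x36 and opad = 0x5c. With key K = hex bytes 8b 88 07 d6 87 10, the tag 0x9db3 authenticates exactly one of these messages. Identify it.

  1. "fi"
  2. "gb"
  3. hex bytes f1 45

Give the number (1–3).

Key hex bytes 8b 88 07 d6 87 10 is exactly B = 6 bytes: K' = 8b 88 07 d6 87 10.
K' ⊕ ipad = bd be 31 e0 b1 26; K' ⊕ opad = d7 d4 5b 8a db 4c.
m1: inner = H(bd be 31 e0 b1 26 66 69) = 05 2d; tag = H(d7 d4 5b 8a db 4c 05 2d) = 12d7
m2: inner = H(bd be 31 e0 b1 26 67 62) = 06 26; tag = H(d7 d4 5b 8a db 4c 06 26) = 13d0
m3: inner = H(bd be 31 e0 b1 26 f1 45) = 90 09; tag = H(d7 d4 5b 8a db 4c 90 09) = 9db3 ← matches

3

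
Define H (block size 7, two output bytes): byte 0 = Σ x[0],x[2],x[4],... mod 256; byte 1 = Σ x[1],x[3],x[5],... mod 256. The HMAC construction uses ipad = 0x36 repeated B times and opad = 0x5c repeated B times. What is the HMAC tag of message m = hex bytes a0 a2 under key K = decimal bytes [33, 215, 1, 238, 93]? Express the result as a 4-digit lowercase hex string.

c62a

Key decimal bytes [33, 215, 1, 238, 93] = 21 d7 01 ee 5d is 5 bytes ≤ B = 7; zero-pad to 7 bytes: K' = 21 d7 01 ee 5d 00 00.
K' ⊕ ipad = 17 e1 37 d8 6b 36 36.  K' ⊕ opad = 7d 8b 5d b2 01 5c 5c.
Inner input = (K'⊕ipad) ∥ m = 17 e1 37 d8 6b 36 36 ∥ a0 a2.
Inner hash: even-index sum = 401 mod 256 = 145; odd-index sum = 655 mod 256 = 143 → 91 8f.
Outer input = (K'⊕opad) ∥ inner = 7d 8b 5d b2 01 5c 5c ∥ 91 8f.
Outer hash (tag): even-index sum = 454 mod 256 = 198; odd-index sum = 554 mod 256 = 42 → c6 2a.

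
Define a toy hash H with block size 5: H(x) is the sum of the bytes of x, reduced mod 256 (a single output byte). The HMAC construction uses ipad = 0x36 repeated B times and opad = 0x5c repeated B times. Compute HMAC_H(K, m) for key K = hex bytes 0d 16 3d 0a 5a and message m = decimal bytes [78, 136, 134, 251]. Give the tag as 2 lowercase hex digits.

Key hex bytes 0d 16 3d 0a 5a is exactly B = 5 bytes: K' = 0d 16 3d 0a 5a.
K' ⊕ ipad = 3b 20 0b 3c 6c.  K' ⊕ opad = 51 4a 61 56 06.
Inner input = (K'⊕ipad) ∥ m = 3b 20 0b 3c 6c ∥ 4e 88 86 fb.
Inner hash: sum = 59+32+11+60+108+78+136+134+251 = 869; mod 256 = 101 → 65.
Outer input = (K'⊕opad) ∥ inner = 51 4a 61 56 06 ∥ 65.
Outer hash (tag): sum = 81+74+97+86+6+101 = 445; mod 256 = 189 → bd.

bd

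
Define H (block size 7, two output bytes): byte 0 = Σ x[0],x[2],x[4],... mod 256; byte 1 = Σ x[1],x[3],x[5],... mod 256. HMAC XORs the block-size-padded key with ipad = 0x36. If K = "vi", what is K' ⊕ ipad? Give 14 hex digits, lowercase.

405f3636363636

Key "vi" = 76 69 is 2 bytes ≤ B = 7; zero-pad to 7 bytes: K' = 76 69 00 00 00 00 00.
XOR each byte with 0x36: 76⊕36=40, 69⊕36=5f, 00⊕36=36, 00⊕36=36, 00⊕36=36, 00⊕36=36, 00⊕36=36.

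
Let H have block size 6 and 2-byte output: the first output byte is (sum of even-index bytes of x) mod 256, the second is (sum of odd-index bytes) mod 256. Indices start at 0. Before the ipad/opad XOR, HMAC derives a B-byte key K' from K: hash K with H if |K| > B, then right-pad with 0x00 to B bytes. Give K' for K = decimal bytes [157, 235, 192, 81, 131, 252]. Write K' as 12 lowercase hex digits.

9debc05183fc

Key decimal bytes [157, 235, 192, 81, 131, 252] = 9d eb c0 51 83 fc is exactly B = 6 bytes: K' = 9d eb c0 51 83 fc.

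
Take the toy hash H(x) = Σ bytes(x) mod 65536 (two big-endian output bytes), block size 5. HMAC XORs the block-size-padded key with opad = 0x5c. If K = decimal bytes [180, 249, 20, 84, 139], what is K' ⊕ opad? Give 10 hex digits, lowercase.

e8a54808d7

Key decimal bytes [180, 249, 20, 84, 139] = b4 f9 14 54 8b is exactly B = 5 bytes: K' = b4 f9 14 54 8b.
XOR each byte with 0x5c: b4⊕5c=e8, f9⊕5c=a5, 14⊕5c=48, 54⊕5c=08, 8b⊕5c=d7.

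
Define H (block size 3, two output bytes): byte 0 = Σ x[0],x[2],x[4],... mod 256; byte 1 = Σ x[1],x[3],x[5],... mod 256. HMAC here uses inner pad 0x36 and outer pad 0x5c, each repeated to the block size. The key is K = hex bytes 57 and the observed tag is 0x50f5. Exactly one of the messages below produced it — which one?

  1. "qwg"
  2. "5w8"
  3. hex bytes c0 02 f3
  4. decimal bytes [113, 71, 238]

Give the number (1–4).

Key hex bytes 57 is 1 byte ≤ B = 3; zero-pad to 3 bytes: K' = 57 00 00.
K' ⊕ ipad = 61 36 36; K' ⊕ opad = 0b 5c 5c.
m1: inner = H(61 36 36 71 77 67) = 0e 0e; tag = H(0b 5c 5c 0e 0e) = 756a
m2: inner = H(61 36 36 35 77 38) = 0e a3; tag = H(0b 5c 5c 0e a3) = 0a6a
m3: inner = H(61 36 36 c0 02 f3) = 99 e9; tag = H(0b 5c 5c 99 e9) = 50f5 ← matches
m4: inner = H(61 36 36 71 47 ee) = de 95; tag = H(0b 5c 5c de 95) = fc3a

3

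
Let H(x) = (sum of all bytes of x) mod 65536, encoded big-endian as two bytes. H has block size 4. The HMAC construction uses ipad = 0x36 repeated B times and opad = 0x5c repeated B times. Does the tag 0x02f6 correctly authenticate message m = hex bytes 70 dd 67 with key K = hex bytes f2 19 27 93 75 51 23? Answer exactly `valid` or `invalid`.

Key hex bytes f2 19 27 93 75 51 23 is 7 bytes > B = 4, so hash it first: H(key) = 02 ae, then zero-pad to 4 bytes: K' = 02 ae 00 00.
K' ⊕ ipad = 34 98 36 36; K' ⊕ opad = 5e f2 5c 5c.
Inner hash: sum = 52+152+54+54+112+221+103 = 748 → 02 ec.
Outer hash (recomputed tag): sum = 94+242+92+92+2+236 = 758 → 02 f6.
Recomputed tag = 02f6; claimed = 02f6 → match.

valid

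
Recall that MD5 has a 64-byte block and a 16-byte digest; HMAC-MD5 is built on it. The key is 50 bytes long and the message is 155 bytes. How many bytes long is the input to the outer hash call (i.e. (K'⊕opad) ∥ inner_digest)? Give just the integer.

Key is 50 ≤ 64 bytes, zero-padded: |K'| = 64.
Outer input = (K'⊕opad) ∥ H(inner) → 64 + 16 = 80 bytes.

80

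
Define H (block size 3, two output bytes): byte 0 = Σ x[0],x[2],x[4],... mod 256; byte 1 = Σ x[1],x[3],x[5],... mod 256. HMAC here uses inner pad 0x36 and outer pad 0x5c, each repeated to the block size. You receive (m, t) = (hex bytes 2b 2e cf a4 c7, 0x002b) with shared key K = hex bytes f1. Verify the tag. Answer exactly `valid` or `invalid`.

Key hex bytes f1 is 1 byte ≤ B = 3; zero-pad to 3 bytes: K' = f1 00 00.
K' ⊕ ipad = c7 36 36; K' ⊕ opad = ad 5c 5c.
Inner hash: even-index sum = 463 mod 256 = 207; odd-index sum = 503 mod 256 = 247 → cf f7.
Outer hash (recomputed tag): even-index sum = 512 mod 256 = 0; odd-index sum = 299 mod 256 = 43 → 00 2b.
Recomputed tag = 002b; claimed = 002b → match.

valid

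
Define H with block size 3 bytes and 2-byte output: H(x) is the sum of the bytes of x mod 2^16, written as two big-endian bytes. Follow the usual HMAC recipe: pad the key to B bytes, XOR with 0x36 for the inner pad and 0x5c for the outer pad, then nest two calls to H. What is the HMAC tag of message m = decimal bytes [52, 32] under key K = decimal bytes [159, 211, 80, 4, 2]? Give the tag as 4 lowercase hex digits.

020d

Key decimal bytes [159, 211, 80, 4, 2] = 9f d3 50 04 02 is 5 bytes > B = 3, so hash it first: H(key) = 01 c8, then zero-pad to 3 bytes: K' = 01 c8 00.
K' ⊕ ipad = 37 fe 36.  K' ⊕ opad = 5d 94 5c.
Inner input = (K'⊕ipad) ∥ m = 37 fe 36 ∥ 34 20.
Inner hash: sum = 55+254+54+52+32 = 447 → 01 bf.
Outer input = (K'⊕opad) ∥ inner = 5d 94 5c ∥ 01 bf.
Outer hash (tag): sum = 93+148+92+1+191 = 525 → 02 0d.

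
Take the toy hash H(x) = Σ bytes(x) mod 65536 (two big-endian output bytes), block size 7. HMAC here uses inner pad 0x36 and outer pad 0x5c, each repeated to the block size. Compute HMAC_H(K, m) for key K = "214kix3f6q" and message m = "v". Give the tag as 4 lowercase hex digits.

0379

Key "214kix3f6q" = 32 31 34 6b 69 78 33 66 36 71 is 10 bytes > B = 7, so hash it first: H(key) = 03 23, then zero-pad to 7 bytes: K' = 03 23 00 00 00 00 00.
K' ⊕ ipad = 35 15 36 36 36 36 36.  K' ⊕ opad = 5f 7f 5c 5c 5c 5c 5c.
Inner input = (K'⊕ipad) ∥ m = 35 15 36 36 36 36 36 ∥ 76.
Inner hash: sum = 53+21+54+54+54+54+54+118 = 462 → 01 ce.
Outer input = (K'⊕opad) ∥ inner = 5f 7f 5c 5c 5c 5c 5c ∥ 01 ce.
Outer hash (tag): sum = 95+127+92+92+92+92+92+1+206 = 889 → 03 79.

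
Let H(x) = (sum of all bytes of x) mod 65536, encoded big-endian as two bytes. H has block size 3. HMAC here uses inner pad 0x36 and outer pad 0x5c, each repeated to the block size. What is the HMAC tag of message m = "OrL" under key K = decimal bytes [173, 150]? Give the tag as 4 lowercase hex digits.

0297

Key decimal bytes [173, 150] = ad 96 is 2 bytes ≤ B = 3; zero-pad to 3 bytes: K' = ad 96 00.
K' ⊕ ipad = 9b a0 36.  K' ⊕ opad = f1 ca 5c.
Inner input = (K'⊕ipad) ∥ m = 9b a0 36 ∥ 4f 72 4c.
Inner hash: sum = 155+160+54+79+114+76 = 638 → 02 7e.
Outer input = (K'⊕opad) ∥ inner = f1 ca 5c ∥ 02 7e.
Outer hash (tag): sum = 241+202+92+2+126 = 663 → 02 97.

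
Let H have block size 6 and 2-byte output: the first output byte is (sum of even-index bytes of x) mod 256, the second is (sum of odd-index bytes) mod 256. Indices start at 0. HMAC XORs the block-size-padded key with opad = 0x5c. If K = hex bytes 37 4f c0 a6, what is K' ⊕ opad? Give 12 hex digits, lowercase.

Key hex bytes 37 4f c0 a6 is 4 bytes ≤ B = 6; zero-pad to 6 bytes: K' = 37 4f c0 a6 00 00.
XOR each byte with 0x5c: 37⊕5c=6b, 4f⊕5c=13, c0⊕5c=9c, a6⊕5c=fa, 00⊕5c=5c, 00⊕5c=5c.

6b139cfa5c5c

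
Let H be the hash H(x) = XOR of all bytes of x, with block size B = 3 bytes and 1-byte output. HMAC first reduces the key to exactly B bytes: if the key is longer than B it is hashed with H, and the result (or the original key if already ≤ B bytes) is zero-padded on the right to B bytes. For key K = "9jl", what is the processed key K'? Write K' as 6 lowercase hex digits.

396a6c

Key "9jl" = 39 6a 6c is exactly B = 3 bytes: K' = 39 6a 6c.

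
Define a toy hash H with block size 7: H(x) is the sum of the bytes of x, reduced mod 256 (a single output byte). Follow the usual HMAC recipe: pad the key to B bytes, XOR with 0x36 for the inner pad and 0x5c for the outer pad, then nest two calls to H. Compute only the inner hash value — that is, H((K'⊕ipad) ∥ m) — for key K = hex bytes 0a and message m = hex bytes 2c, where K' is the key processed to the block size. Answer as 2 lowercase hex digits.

Key hex bytes 0a is 1 byte ≤ B = 7; zero-pad to 7 bytes: K' = 0a 00 00 00 00 00 00.
K' ⊕ ipad = 3c 36 36 36 36 36 36.
Inner input = 3c 36 36 36 36 36 36 ∥ 2c.
Inner hash: sum = 60+54+54+54+54+54+54+44 = 428; mod 256 = 172 → ac.

ac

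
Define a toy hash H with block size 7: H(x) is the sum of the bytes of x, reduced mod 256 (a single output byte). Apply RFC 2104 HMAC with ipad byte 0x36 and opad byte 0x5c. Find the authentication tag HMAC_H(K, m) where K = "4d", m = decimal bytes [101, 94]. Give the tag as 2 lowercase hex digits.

Key "4d" = 34 64 is 2 bytes ≤ B = 7; zero-pad to 7 bytes: K' = 34 64 00 00 00 00 00.
K' ⊕ ipad = 02 52 36 36 36 36 36.  K' ⊕ opad = 68 38 5c 5c 5c 5c 5c.
Inner input = (K'⊕ipad) ∥ m = 02 52 36 36 36 36 36 ∥ 65 5e.
Inner hash: sum = 2+82+54+54+54+54+54+101+94 = 549; mod 256 = 37 → 25.
Outer input = (K'⊕opad) ∥ inner = 68 38 5c 5c 5c 5c 5c ∥ 25.
Outer hash (tag): sum = 104+56+92+92+92+92+92+37 = 657; mod 256 = 145 → 91.

91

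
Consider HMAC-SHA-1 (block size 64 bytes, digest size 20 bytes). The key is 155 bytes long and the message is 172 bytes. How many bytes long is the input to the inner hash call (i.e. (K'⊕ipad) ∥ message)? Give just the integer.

Key is 155 > 64 bytes, so it is hashed to 20 bytes then zero-padded to 64: |K'| = 64.
Inner input = (K'⊕ipad) ∥ m → 64 + 172 = 236 bytes.

236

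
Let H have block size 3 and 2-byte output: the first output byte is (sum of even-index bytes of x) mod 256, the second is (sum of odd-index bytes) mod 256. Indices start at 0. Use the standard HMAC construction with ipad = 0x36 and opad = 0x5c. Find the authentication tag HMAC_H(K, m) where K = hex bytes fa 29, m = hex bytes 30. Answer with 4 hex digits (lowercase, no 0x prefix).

Key hex bytes fa 29 is 2 bytes ≤ B = 3; zero-pad to 3 bytes: K' = fa 29 00.
K' ⊕ ipad = cc 1f 36.  K' ⊕ opad = a6 75 5c.
Inner input = (K'⊕ipad) ∥ m = cc 1f 36 ∥ 30.
Inner hash: even-index sum = 258 mod 256 = 2; odd-index sum = 79 mod 256 = 79 → 02 4f.
Outer input = (K'⊕opad) ∥ inner = a6 75 5c ∥ 02 4f.
Outer hash (tag): even-index sum = 337 mod 256 = 81; odd-index sum = 119 mod 256 = 119 → 51 77.

5177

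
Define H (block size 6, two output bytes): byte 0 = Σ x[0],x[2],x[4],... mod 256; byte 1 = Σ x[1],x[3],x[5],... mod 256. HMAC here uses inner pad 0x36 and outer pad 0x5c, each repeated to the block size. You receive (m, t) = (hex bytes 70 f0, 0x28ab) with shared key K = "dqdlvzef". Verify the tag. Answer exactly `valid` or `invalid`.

invalid

Key "dqdlvzef" = 64 71 64 6c 76 7a 65 66 is 8 bytes > B = 6, so hash it first: H(key) = a3 bd, then zero-pad to 6 bytes: K' = a3 bd 00 00 00 00.
K' ⊕ ipad = 95 8b 36 36 36 36; K' ⊕ opad = ff e1 5c 5c 5c 5c.
Inner hash: even-index sum = 369 mod 256 = 113; odd-index sum = 487 mod 256 = 231 → 71 e7.
Outer hash (recomputed tag): even-index sum = 552 mod 256 = 40; odd-index sum = 640 mod 256 = 128 → 28 80.
Recomputed tag = 2880; claimed = 28ab → mismatch.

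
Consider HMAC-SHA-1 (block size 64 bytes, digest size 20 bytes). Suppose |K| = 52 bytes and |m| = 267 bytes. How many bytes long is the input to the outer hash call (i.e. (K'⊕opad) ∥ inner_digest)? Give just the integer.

Key is 52 ≤ 64 bytes, zero-padded: |K'| = 64.
Outer input = (K'⊕opad) ∥ H(inner) → 64 + 20 = 84 bytes.

84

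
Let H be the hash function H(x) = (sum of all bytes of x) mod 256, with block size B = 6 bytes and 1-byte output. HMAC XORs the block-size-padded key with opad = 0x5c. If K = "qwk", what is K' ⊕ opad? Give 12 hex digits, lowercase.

Key "qwk" = 71 77 6b is 3 bytes ≤ B = 6; zero-pad to 6 bytes: K' = 71 77 6b 00 00 00.
XOR each byte with 0x5c: 71⊕5c=2d, 77⊕5c=2b, 6b⊕5c=37, 00⊕5c=5c, 00⊕5c=5c, 00⊕5c=5c.

2d2b375c5c5c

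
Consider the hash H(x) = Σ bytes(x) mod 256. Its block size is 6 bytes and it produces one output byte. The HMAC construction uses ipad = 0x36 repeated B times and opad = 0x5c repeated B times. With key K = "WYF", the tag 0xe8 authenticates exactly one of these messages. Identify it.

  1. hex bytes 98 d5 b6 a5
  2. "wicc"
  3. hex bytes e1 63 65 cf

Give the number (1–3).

1

Key "WYF" = 57 59 46 is 3 bytes ≤ B = 6; zero-pad to 6 bytes: K' = 57 59 46 00 00 00.
K' ⊕ ipad = 61 6f 70 36 36 36; K' ⊕ opad = 0b 05 1a 5c 5c 5c.
m1: inner = H(61 6f 70 36 36 36 98 d5 b6 a5) = aa; tag = H(0b 05 1a 5c 5c 5c aa) = e8 ← matches
m2: inner = H(61 6f 70 36 36 36 77 69 63 63) = 88; tag = H(0b 05 1a 5c 5c 5c 88) = c6
m3: inner = H(61 6f 70 36 36 36 e1 63 65 cf) = 5a; tag = H(0b 05 1a 5c 5c 5c 5a) = 98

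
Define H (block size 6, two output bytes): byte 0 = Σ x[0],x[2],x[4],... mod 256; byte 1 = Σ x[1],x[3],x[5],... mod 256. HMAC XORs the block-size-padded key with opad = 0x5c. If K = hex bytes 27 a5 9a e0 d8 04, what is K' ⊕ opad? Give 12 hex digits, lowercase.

Key hex bytes 27 a5 9a e0 d8 04 is exactly B = 6 bytes: K' = 27 a5 9a e0 d8 04.
XOR each byte with 0x5c: 27⊕5c=7b, a5⊕5c=f9, 9a⊕5c=c6, e0⊕5c=bc, d8⊕5c=84, 04⊕5c=58.

7bf9c6bc8458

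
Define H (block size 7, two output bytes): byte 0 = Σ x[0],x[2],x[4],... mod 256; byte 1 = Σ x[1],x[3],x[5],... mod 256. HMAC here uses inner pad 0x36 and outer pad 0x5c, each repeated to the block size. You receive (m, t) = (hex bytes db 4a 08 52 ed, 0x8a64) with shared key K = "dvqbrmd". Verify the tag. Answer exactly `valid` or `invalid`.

Key "dvqbrmd" = 64 76 71 62 72 6d 64 is exactly B = 7 bytes: K' = 64 76 71 62 72 6d 64.
K' ⊕ ipad = 52 40 47 54 44 5b 52; K' ⊕ opad = 38 2a 2d 3e 2e 31 38.
Inner hash: even-index sum = 459 mod 256 = 203; odd-index sum = 703 mod 256 = 191 → cb bf.
Outer hash (recomputed tag): even-index sum = 394 mod 256 = 138; odd-index sum = 356 mod 256 = 100 → 8a 64.
Recomputed tag = 8a64; claimed = 8a64 → match.

valid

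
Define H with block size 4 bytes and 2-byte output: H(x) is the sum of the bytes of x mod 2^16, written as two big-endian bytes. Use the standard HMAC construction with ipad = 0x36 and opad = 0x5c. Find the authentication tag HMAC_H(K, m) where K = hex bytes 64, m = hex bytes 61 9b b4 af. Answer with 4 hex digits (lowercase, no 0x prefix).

Key hex bytes 64 is 1 byte ≤ B = 4; zero-pad to 4 bytes: K' = 64 00 00 00.
K' ⊕ ipad = 52 36 36 36.  K' ⊕ opad = 38 5c 5c 5c.
Inner input = (K'⊕ipad) ∥ m = 52 36 36 36 ∥ 61 9b b4 af.
Inner hash: sum = 82+54+54+54+97+155+180+175 = 851 → 03 53.
Outer input = (K'⊕opad) ∥ inner = 38 5c 5c 5c ∥ 03 53.
Outer hash (tag): sum = 56+92+92+92+3+83 = 418 → 01 a2.

01a2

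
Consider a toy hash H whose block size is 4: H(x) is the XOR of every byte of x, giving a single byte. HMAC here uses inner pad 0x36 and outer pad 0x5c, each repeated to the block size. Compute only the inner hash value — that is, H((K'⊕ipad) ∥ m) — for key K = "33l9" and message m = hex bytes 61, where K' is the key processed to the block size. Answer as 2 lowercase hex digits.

Key "33l9" = 33 33 6c 39 is exactly B = 4 bytes: K' = 33 33 6c 39.
K' ⊕ ipad = 05 05 5a 0f.
Inner input = 05 05 5a 0f ∥ 61.
Inner hash: XOR 05⊕05⊕5a⊕0f⊕61 = 34.

34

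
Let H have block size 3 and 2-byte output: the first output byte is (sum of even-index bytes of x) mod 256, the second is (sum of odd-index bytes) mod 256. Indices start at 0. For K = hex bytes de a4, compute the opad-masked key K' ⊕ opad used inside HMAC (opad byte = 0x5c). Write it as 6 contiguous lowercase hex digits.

82f85c

Key hex bytes de a4 is 2 bytes ≤ B = 3; zero-pad to 3 bytes: K' = de a4 00.
XOR each byte with 0x5c: de⊕5c=82, a4⊕5c=f8, 00⊕5c=5c.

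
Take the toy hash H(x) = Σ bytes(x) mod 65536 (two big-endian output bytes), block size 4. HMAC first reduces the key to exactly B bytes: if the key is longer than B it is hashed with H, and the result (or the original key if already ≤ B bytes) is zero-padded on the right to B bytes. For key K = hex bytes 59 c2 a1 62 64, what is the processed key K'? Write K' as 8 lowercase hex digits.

02820000

|K| = 5 > B = 4, so first hash the key.
H(K): sum = 89+194+161+98+100 = 642 → 02 82.
Zero-pad H(K) = 02 82 to 4 bytes: K' = 02 82 00 00.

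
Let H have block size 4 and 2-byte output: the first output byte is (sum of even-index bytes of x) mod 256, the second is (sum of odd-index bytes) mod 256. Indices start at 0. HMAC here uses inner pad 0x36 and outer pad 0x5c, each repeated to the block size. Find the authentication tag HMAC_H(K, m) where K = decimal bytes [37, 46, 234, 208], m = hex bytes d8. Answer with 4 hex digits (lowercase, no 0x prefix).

f6fc

Key decimal bytes [37, 46, 234, 208] = 25 2e ea d0 is exactly B = 4 bytes: K' = 25 2e ea d0.
K' ⊕ ipad = 13 18 dc e6.  K' ⊕ opad = 79 72 b6 8c.
Inner input = (K'⊕ipad) ∥ m = 13 18 dc e6 ∥ d8.
Inner hash: even-index sum = 455 mod 256 = 199; odd-index sum = 254 mod 256 = 254 → c7 fe.
Outer input = (K'⊕opad) ∥ inner = 79 72 b6 8c ∥ c7 fe.
Outer hash (tag): even-index sum = 502 mod 256 = 246; odd-index sum = 508 mod 256 = 252 → f6 fc.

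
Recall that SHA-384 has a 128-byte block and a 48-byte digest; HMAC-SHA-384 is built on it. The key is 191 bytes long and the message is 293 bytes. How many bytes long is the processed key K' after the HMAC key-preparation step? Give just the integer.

Key is 191 > 128 bytes, so it is hashed to 48 bytes then zero-padded to 128: |K'| = 128.

128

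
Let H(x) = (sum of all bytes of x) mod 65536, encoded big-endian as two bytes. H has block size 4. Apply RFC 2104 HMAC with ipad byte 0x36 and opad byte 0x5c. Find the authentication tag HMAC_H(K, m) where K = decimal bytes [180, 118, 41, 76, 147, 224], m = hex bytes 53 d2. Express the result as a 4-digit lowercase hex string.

0250

Key decimal bytes [180, 118, 41, 76, 147, 224] = b4 76 29 4c 93 e0 is 6 bytes > B = 4, so hash it first: H(key) = 03 12, then zero-pad to 4 bytes: K' = 03 12 00 00.
K' ⊕ ipad = 35 24 36 36.  K' ⊕ opad = 5f 4e 5c 5c.
Inner input = (K'⊕ipad) ∥ m = 35 24 36 36 ∥ 53 d2.
Inner hash: sum = 53+36+54+54+83+210 = 490 → 01 ea.
Outer input = (K'⊕opad) ∥ inner = 5f 4e 5c 5c ∥ 01 ea.
Outer hash (tag): sum = 95+78+92+92+1+234 = 592 → 02 50.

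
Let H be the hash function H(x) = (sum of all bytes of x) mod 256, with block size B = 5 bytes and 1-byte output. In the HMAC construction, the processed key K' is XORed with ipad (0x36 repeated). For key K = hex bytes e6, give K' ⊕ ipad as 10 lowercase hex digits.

Key hex bytes e6 is 1 byte ≤ B = 5; zero-pad to 5 bytes: K' = e6 00 00 00 00.
XOR each byte with 0x36: e6⊕36=d0, 00⊕36=36, 00⊕36=36, 00⊕36=36, 00⊕36=36.

d036363636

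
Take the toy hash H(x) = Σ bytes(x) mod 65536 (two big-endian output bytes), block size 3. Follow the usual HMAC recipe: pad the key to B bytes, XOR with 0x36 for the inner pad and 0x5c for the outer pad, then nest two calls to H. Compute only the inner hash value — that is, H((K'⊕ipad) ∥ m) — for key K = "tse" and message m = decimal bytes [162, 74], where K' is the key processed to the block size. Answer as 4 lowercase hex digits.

Key "tse" = 74 73 65 is exactly B = 3 bytes: K' = 74 73 65.
K' ⊕ ipad = 42 45 53.
Inner input = 42 45 53 ∥ a2 4a.
Inner hash: sum = 66+69+83+162+74 = 454 → 01 c6.

01c6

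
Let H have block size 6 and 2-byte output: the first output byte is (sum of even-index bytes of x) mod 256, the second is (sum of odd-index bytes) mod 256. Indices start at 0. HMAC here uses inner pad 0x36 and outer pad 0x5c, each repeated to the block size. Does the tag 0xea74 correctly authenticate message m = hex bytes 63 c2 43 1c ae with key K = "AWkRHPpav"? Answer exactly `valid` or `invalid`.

Key "AWkRHPpav" = 41 57 6b 52 48 50 70 61 76 is 9 bytes > B = 6, so hash it first: H(key) = da 5a, then zero-pad to 6 bytes: K' = da 5a 00 00 00 00.
K' ⊕ ipad = ec 6c 36 36 36 36; K' ⊕ opad = 86 06 5c 5c 5c 5c.
Inner hash: even-index sum = 684 mod 256 = 172; odd-index sum = 438 mod 256 = 182 → ac b6.
Outer hash (recomputed tag): even-index sum = 490 mod 256 = 234; odd-index sum = 372 mod 256 = 116 → ea 74.
Recomputed tag = ea74; claimed = ea74 → match.

valid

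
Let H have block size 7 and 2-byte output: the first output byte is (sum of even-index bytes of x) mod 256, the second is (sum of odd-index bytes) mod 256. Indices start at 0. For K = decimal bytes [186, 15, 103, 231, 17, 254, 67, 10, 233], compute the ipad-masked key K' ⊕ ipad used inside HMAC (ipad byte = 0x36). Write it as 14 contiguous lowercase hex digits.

Key decimal bytes [186, 15, 103, 231, 17, 254, 67, 10, 233] = ba 0f 67 e7 11 fe 43 0a e9 is 9 bytes > B = 7, so hash it first: H(key) = 5e fe, then zero-pad to 7 bytes: K' = 5e fe 00 00 00 00 00.
XOR each byte with 0x36: 5e⊕36=68, fe⊕36=c8, 00⊕36=36, 00⊕36=36, 00⊕36=36, 00⊕36=36, 00⊕36=36.

68c83636363636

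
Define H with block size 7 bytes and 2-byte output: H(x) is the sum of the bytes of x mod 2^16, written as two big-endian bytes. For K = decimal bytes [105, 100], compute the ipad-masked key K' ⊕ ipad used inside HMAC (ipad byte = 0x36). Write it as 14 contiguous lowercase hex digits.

5f523636363636

Key decimal bytes [105, 100] = 69 64 is 2 bytes ≤ B = 7; zero-pad to 7 bytes: K' = 69 64 00 00 00 00 00.
XOR each byte with 0x36: 69⊕36=5f, 64⊕36=52, 00⊕36=36, 00⊕36=36, 00⊕36=36, 00⊕36=36, 00⊕36=36.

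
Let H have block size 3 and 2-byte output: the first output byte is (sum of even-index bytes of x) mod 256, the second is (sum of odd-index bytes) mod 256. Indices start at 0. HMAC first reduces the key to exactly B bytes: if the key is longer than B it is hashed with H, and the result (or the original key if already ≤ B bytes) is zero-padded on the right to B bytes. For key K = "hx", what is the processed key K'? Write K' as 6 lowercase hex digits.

687800

Key "hx" = 68 78 is 2 bytes ≤ B = 3; zero-pad to 3 bytes: K' = 68 78 00.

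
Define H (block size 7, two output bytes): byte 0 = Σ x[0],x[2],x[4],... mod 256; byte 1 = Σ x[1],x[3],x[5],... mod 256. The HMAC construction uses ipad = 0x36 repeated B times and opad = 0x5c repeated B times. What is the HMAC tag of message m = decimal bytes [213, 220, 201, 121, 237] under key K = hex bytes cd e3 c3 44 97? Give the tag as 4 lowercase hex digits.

Key hex bytes cd e3 c3 44 97 is 5 bytes ≤ B = 7; zero-pad to 7 bytes: K' = cd e3 c3 44 97 00 00.
K' ⊕ ipad = fb d5 f5 72 a1 36 36.  K' ⊕ opad = 91 bf 9f 18 cb 5c 5c.
Inner input = (K'⊕ipad) ∥ m = fb d5 f5 72 a1 36 36 ∥ d5 dc c9 79 ed.
Inner hash: even-index sum = 1052 mod 256 = 28; odd-index sum = 1032 mod 256 = 8 → 1c 08.
Outer input = (K'⊕opad) ∥ inner = 91 bf 9f 18 cb 5c 5c ∥ 1c 08.
Outer hash (tag): even-index sum = 607 mod 256 = 95; odd-index sum = 335 mod 256 = 79 → 5f 4f.

5f4f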